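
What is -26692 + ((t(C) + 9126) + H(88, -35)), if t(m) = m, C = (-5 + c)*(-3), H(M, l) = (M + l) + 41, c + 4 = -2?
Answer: -17439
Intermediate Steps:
c = -6 (c = -4 - 2 = -6)
H(M, l) = 41 + M + l
C = 33 (C = (-5 - 6)*(-3) = -11*(-3) = 33)
-26692 + ((t(C) + 9126) + H(88, -35)) = -26692 + ((33 + 9126) + (41 + 88 - 35)) = -26692 + (9159 + 94) = -26692 + 9253 = -17439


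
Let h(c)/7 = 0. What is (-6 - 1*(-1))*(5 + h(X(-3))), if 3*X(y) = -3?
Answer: -25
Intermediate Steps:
X(y) = -1 (X(y) = (⅓)*(-3) = -1)
h(c) = 0 (h(c) = 7*0 = 0)
(-6 - 1*(-1))*(5 + h(X(-3))) = (-6 - 1*(-1))*(5 + 0) = (-6 + 1)*5 = -5*5 = -25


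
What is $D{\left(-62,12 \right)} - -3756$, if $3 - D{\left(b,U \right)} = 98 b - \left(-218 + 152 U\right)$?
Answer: $11441$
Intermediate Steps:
$D{\left(b,U \right)} = -215 - 98 b + 152 U$ ($D{\left(b,U \right)} = 3 - \left(98 b - \left(-218 + 152 U\right)\right) = 3 - \left(218 - 152 U + 98 b\right) = -215 - 98 b + 152 U$)
$D{\left(-62,12 \right)} - -3756 = \left(-215 - -6076 + 152 \cdot 12\right) - -3756 = \left(-215 + 6076 + 1824\right) + 3756 = 7685 + 3756 = 11441$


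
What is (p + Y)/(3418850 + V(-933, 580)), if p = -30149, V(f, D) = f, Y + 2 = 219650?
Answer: 189499/3417917 ≈ 0.055443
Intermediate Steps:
Y = 219648 (Y = -2 + 219650 = 219648)
(p + Y)/(3418850 + V(-933, 580)) = (-30149 + 219648)/(3418850 - 933) = 189499/3417917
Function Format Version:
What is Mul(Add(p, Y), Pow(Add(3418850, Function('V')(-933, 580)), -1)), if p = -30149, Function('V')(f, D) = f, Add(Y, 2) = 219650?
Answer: Rational(189499, 3417917) ≈ 0.055443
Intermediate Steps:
Y = 219648 (Y = Add(-2, 219650) = 219648)
Mul(Add(p, Y), Pow(Add(3418850, Function('V')(-933, 580)), -1)) = Mul(Add(-30149, 219648), Pow(Add(3418850, -933), -1)) = Mul(189499, Pow(3417917, -1)) = Mul(189499, Rational(1, 3417917)) = Rational(189499, 3417917)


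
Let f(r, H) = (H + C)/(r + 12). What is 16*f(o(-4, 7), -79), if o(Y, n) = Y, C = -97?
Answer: -352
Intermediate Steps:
f(r, H) = (-97 + H)/(12 + r) (f(r, H) = (H - 97)/(r + 12) = (-97 + H)/(12 + r))
16*f(o(-4, 7), -79) = 16*((-97 - 79)/(12 - 4)) = 16*(-176/8) = 16*((1/8)*(-176)) = 16*(-22) = -352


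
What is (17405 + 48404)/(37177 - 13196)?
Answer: 65809/23981 ≈ 2.7442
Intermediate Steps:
(17405 + 48404)/(37177 - 13196) = 65809/23981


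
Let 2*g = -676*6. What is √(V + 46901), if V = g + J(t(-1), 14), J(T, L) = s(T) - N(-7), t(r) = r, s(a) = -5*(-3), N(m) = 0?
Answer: 2*√11222 ≈ 211.87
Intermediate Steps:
s(a) = 15
J(T, L) = 15 (J(T, L) = 15 - 1*0 = 15 + 0 = 15)
g = -2028 (g = (-676*6)/2 = (½)*(-4056) = -2028)
V = -2013 (V = -2028 + 15 = -2013)
√(V + 46901) = √(-2013 + 46901) = √44888 = 2*√11222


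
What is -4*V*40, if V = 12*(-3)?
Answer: 5760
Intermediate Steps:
V = -36
-4*V*40 = -4*(-36)*40 = 144*40 = 5760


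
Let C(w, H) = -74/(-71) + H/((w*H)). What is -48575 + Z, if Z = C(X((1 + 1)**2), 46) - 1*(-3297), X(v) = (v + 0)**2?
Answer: -51434553/1136 ≈ -45277.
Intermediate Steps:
X(v) = v**2
C(w, H) = 74/71 + 1/w (C(w, H) = -74*(-1/71) + H/((H*w)) = 74/71 + H*(1/(H*w)) = 74/71 + 1/w)
Z = 3746647/1136 (Z = (74/71 + 1/(((1 + 1)**2)**2)) - 1*(-3297) = (74/71 + 1/((2**2)**2)) + 3297 = (74/71 + 1/(4**2)) + 3297 = (74/71 + 1/16) + 3297 = 1255/1136 + 3297 = 3746647/1136 ≈ 3298.1)
-48575 + Z = -48575 + 3746647/1136 = -51434553/1136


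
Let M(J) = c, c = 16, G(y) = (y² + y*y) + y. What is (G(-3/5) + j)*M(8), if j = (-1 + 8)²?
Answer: 19648/25 ≈ 785.92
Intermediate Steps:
j = 49 (j = 7² = 49)
G(y) = y + 2*y² (G(y) = (y² + y²) + y = 2*y² + y = y + 2*y²)
M(J) = 16
(G(-3/5) + j)*M(8) = ((-3/5)*(1 + 2*(-3/5)) + 49)*16 = ((-3*⅕)*(1 + 2*(-3*⅕)) + 49)*16 = (-3*(1 + 2*(-⅗))/5 + 49)*16 = (-3*(1 - 6/5)/5 + 49)*16 = (-⅗*(-⅕) + 49)*16 = (3/25 + 49)*16 = (1228/25)*16 = 19648/25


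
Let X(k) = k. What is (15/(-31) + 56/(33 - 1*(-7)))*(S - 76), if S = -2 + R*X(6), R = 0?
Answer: -11076/155 ≈ -71.458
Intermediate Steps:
S = -2 (S = -2 + 0*6 = -2 + 0 = -2)
(15/(-31) + 56/(33 - 1*(-7)))*(S - 76) = (15/(-31) + 56/(33 - 1*(-7)))*(-2 - 76) = (15*(-1/31) + 56/(33 + 7))*(-78) = (-15/31 + 56/40)*(-78) = (-15/31 + 56*(1/40))*(-78) = (-15/31 + 7/5)*(-78) = (142/155)*(-78) = -11076/155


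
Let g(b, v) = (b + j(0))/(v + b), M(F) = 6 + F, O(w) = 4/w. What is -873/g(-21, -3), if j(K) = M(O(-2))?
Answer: -20952/17 ≈ -1232.5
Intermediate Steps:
j(K) = 4 (j(K) = 6 + 4/(-2) = 6 + 4*(-½) = 6 - 2 = 4)
g(b, v) = (4 + b)/(b + v) (g(b, v) = (b + 4)/(v + b) = (4 + b)/(b + v))
-873/g(-21, -3) = -873*(-21 - 3)/(4 - 21) = -873/(-17/(-24)) = -873/((-1/24*(-17))) = -873/17/24 = -873*24/17 = -20952/17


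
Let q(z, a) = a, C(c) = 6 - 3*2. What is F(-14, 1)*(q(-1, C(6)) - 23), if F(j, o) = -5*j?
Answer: -1610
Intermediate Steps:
C(c) = 0 (C(c) = 6 - 6 = 0)
F(-14, 1)*(q(-1, C(6)) - 23) = (-5*(-14))*(0 - 23) = 70*(-23) = -1610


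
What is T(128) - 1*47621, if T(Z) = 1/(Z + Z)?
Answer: -12190975/256 ≈ -47621.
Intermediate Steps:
T(Z) = 1/(2*Z)
T(128) - 1*47621 = (1/2)/128 - 1*47621 = (1/2)*(1/128) - 47621 = 1/256 - 47621 = -12190975/256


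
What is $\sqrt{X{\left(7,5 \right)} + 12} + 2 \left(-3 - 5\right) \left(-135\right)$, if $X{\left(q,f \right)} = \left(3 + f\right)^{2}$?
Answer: $2160 + 2 \sqrt{19} \approx 2168.7$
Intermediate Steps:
$\sqrt{X{\left(7,5 \right)} + 12} + 2 \left(-3 - 5\right) \left(-135\right) = \sqrt{\left(3 + 5\right)^{2} + 12} + 2 \left(-3 - 5\right) \left(-135\right) = \sqrt{8^{2} + 12} + 2 \left(-8\right) \left(-135\right) = \sqrt{64 + 12} - -2160 = \sqrt{76} + 2160 = 2 \sqrt{19} + 2160 = 2160 + 2 \sqrt{19}$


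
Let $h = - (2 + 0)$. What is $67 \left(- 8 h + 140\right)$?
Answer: $10452$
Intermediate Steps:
$h = -2$ ($h = \left(-1\right) 2 = -2$)
$67 \left(- 8 h + 140\right) = 67 \left(\left(-8\right) \left(-2\right) + 140\right) = 67 \left(16 + 140\right) = 67 \cdot 156 = 10452$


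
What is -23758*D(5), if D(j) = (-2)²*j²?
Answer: -2375800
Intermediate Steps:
D(j) = 4*j²
-23758*D(5) = -95032*5² = -95032*25 = -23758*100 = -2375800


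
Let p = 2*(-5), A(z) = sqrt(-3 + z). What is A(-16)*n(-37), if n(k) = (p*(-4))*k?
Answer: -1480*I*sqrt(19) ≈ -6451.2*I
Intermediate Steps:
p = -10
n(k) = 40*k (n(k) = (-10*(-4))*k = 40*k)
A(-16)*n(-37) = sqrt(-3 - 16)*(40*(-37)) = sqrt(-19)*(-1480) = (I*sqrt(19))*(-1480) = -1480*I*sqrt(19)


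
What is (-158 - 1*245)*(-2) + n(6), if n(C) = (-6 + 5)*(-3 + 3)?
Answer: 806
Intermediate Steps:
n(C) = 0 (n(C) = -1*0 = 0)
(-158 - 1*245)*(-2) + n(6) = (-158 - 1*245)*(-2) + 0 = (-158 - 245)*(-2) + 0 = -403*(-2) + 0 = 806 + 0 = 806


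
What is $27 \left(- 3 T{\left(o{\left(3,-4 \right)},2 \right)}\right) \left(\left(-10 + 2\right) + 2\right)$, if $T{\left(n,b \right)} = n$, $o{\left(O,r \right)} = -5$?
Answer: $-2430$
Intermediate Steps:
$27 \left(- 3 T{\left(o{\left(3,-4 \right)},2 \right)}\right) \left(\left(-10 + 2\right) + 2\right) = 27 \left(\left(-3\right) \left(-5\right)\right) \left(\left(-10 + 2\right) + 2\right) = 27 \cdot 15 \left(-8 + 2\right) = 405 \left(-6\right) = -2430$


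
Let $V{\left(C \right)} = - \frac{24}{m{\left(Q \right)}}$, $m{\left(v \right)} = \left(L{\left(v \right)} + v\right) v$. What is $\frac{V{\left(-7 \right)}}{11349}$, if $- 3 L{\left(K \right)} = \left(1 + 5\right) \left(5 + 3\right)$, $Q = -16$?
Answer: $- \frac{1}{242112} \approx -4.1303 \cdot 10^{-6}$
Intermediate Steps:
$L{\left(K \right)} = -16$ ($L{\left(K \right)} = - \frac{\left(1 + 5\right) \left(5 + 3\right)}{3} = - \frac{6 \cdot 8}{3} = \left(- \frac{1}{3}\right) 48 = -16$)
$m{\left(v \right)} = v \left(-16 + v\right)$ ($m{\left(v \right)} = \left(-16 + v\right) v = v \left(-16 + v\right)$)
$V{\left(C \right)} = - \frac{3}{64}$ ($V{\left(C \right)} = - \frac{24}{\left(-16\right) \left(-16 - 16\right)} = - \frac{24}{\left(-16\right) \left(-32\right)} = - \frac{24}{512} = \left(-24\right) \frac{1}{512} = - \frac{3}{64}$)
$\frac{V{\left(-7 \right)}}{11349} = - \frac{3}{64 \cdot 11349} = \left(- \frac{3}{64}\right) \frac{1}{11349} = - \frac{1}{242112}$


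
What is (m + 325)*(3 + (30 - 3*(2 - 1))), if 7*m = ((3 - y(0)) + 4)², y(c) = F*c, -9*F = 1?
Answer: 9960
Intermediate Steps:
F = -⅑ (F = -⅑*1 = -⅑ ≈ -0.11111)
y(c) = -c/9
m = 7 (m = ((3 - (-1)*0/9) + 4)²/7 = ((3 - 1*0) + 4)²/7 = ((3 + 0) + 4)²/7 = (3 + 4)²/7 = (⅐)*7² = (⅐)*49 = 7)
(m + 325)*(3 + (30 - 3*(2 - 1))) = (7 + 325)*(3 + (30 - 3*(2 - 1))) = 332*(3 + (30 - 3)) = 332*(3 + 27) = 332*30 = 9960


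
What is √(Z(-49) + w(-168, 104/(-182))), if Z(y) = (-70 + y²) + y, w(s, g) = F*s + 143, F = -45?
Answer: √9985 ≈ 99.925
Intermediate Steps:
w(s, g) = 143 - 45*s (w(s, g) = -45*s + 143 = 143 - 45*s)
Z(y) = -70 + y + y²
√(Z(-49) + w(-168, 104/(-182))) = √((-70 - 49 + (-49)²) + (143 - 45*(-168))) = √((-70 - 49 + 2401) + (143 + 7560)) = √(2282 + 7703) = √9985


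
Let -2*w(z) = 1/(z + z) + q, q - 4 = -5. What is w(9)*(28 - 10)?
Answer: 17/2 ≈ 8.5000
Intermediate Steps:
q = -1 (q = 4 - 5 = -1)
w(z) = 1/2 - 1/(4*z) (w(z) = -(1/(z + z) - 1)/2 = -(1/(2*z) - 1)/2 = -(-1 + 1/(2*z))/2 = 1/2 - 1/(4*z))
w(9)*(28 - 10) = ((1/4)*(-1 + 2*9)/9)*(28 - 10) = ((1/4)*(1/9)*(-1 + 18))*18 = ((1/4)*(1/9)*17)*18 = (17/36)*18 = 17/2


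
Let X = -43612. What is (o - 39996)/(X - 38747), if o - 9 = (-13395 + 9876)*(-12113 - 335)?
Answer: -4862725/9151 ≈ -531.39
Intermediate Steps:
o = 43804521 (o = 9 + (-13395 + 9876)*(-12113 - 335) = 9 - 3519*(-12448) = 9 + 43804512 = 43804521)
(o - 39996)/(X - 38747) = (43804521 - 39996)/(-43612 - 38747) = 43764525/(-82359) = 43764525*(-1/82359) = -4862725/9151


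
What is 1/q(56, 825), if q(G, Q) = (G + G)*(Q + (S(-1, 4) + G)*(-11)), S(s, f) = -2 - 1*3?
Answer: 1/29568 ≈ 3.3820e-5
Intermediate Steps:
S(s, f) = -5 (S(s, f) = -2 - 3 = -5)
q(G, Q) = 2*G*(55 + Q - 11*G) (q(G, Q) = (G + G)*(Q + (-5 + G)*(-11)) = (2*G)*(Q + (55 - 11*G)) = (2*G)*(55 + Q - 11*G) = 2*G*(55 + Q - 11*G))
1/q(56, 825) = 1/(2*56*(55 + 825 - 11*56)) = 1/(2*56*(55 + 825 - 616)) = 1/(2*56*264) = 1/29568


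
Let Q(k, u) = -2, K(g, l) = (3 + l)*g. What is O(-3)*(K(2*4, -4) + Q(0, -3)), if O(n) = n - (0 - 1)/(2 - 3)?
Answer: 40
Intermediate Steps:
O(n) = -1 + n (O(n) = n - (-1)/(-1) = n - (-1)*(-1) = n - 1*1 = n - 1 = -1 + n)
K(g, l) = g*(3 + l)
O(-3)*(K(2*4, -4) + Q(0, -3)) = (-1 - 3)*((2*4)*(3 - 4) - 2) = -4*(8*(-1) - 2) = -4*(-8 - 2) = -4*(-10) = 40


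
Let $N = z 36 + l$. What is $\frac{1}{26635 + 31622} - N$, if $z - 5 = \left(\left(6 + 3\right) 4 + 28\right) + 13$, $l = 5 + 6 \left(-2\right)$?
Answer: $- \frac{171566864}{58257} \approx -2945.0$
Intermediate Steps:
$l = -7$ ($l = 5 - 12 = -7$)
$z = 82$ ($z = 5 + \left(\left(\left(6 + 3\right) 4 + 28\right) + 13\right) = 5 + \left(\left(9 \cdot 4 + 28\right) + 13\right) = 5 + \left(\left(36 + 28\right) + 13\right) = 5 + \left(64 + 13\right) = 5 + 77 = 82$)
$N = 2945$ ($N = 82 \cdot 36 - 7 = 2952 - 7 = 2945$)
$\frac{1}{26635 + 31622} - N = \frac{1}{26635 + 31622} - 2945 = \frac{1}{58257} - 2945 = - \frac{171566864}{58257}$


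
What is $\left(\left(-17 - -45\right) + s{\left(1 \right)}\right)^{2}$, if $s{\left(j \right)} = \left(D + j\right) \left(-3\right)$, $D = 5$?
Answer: $100$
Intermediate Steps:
$s{\left(j \right)} = -15 - 3 j$ ($s{\left(j \right)} = \left(5 + j\right) \left(-3\right) = -15 - 3 j$)
$\left(\left(-17 - -45\right) + s{\left(1 \right)}\right)^{2} = \left(\left(-17 - -45\right) - 18\right)^{2} = \left(\left(-17 + 45\right) - 18\right)^{2} = \left(28 - 18\right)^{2} = 10^{2} = 100$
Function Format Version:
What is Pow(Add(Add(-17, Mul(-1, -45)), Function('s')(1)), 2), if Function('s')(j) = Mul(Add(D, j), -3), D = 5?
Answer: 100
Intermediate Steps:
Function('s')(j) = Add(-15, Mul(-3, j)) (Function('s')(j) = Mul(Add(5, j), -3) = Add(-15, Mul(-3, j)))
Pow(Add(Add(-17, Mul(-1, -45)), Function('s')(1)), 2) = Pow(Add(Add(-17, Mul(-1, -45)), Add(-15, Mul(-3, 1))), 2) = Pow(Add(Add(-17, 45), Add(-15, -3)), 2) = Pow(Add(28, -18), 2) = Pow(10, 2) = 100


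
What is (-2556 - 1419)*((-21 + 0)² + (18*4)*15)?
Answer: -6045975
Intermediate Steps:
(-2556 - 1419)*((-21 + 0)² + (18*4)*15) = -3975*((-21)² + 72*15) = -3975*(441 + 1080) = -3975*1521 = -6045975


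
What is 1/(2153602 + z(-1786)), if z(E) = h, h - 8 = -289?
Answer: 1/2153321 ≈ 4.6440e-7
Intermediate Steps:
h = -281 (h = 8 - 289 = -281)
z(E) = -281
1/(2153602 + z(-1786)) = 1/(2153602 - 281) = 1/2153321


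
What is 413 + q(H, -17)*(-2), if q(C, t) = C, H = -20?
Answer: 453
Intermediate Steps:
413 + q(H, -17)*(-2) = 413 - 20*(-2) = 413 + 40 = 453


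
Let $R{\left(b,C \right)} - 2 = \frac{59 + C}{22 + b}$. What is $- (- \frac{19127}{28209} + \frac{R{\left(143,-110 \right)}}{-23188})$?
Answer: $\frac{786969407}{1160518260} \approx 0.67812$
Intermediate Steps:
$R{\left(b,C \right)} = 2 + \frac{59 + C}{22 + b}$
$- (- \frac{19127}{28209} + \frac{R{\left(143,-110 \right)}}{-23188}) = - (- \frac{19127}{28209} + \frac{\frac{1}{22 + 143} \left(103 - 110 + 2 \cdot 143\right)}{-23188}) = - (\left(-19127\right) \frac{1}{28209} + \frac{103 - 110 + 286}{165} \left(- \frac{1}{23188}\right)) = - (- \frac{19127}{28209} + \frac{1}{165} \cdot 279 \left(- \frac{1}{23188}\right)) = - (- \frac{19127}{28209} + \frac{93}{55} \left(- \frac{1}{23188}\right)) = - (- \frac{19127}{28209} - \frac{3}{41140}) = \left(-1\right) \left(- \frac{786969407}{1160518260}\right) = \frac{786969407}{1160518260}$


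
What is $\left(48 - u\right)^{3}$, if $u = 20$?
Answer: $21952$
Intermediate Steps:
$\left(48 - u\right)^{3} = \left(48 - 20\right)^{3} = 28^{3} = 21952$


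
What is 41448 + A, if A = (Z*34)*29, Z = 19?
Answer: 60182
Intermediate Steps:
A = 18734 (A = (19*34)*29 = 646*29 = 18734)
41448 + A = 41448 + 18734 = 60182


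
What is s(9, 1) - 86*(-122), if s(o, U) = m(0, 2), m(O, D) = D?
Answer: 10494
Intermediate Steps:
s(o, U) = 2
s(9, 1) - 86*(-122) = 2 - 86*(-122) = 2 + 10492 = 10494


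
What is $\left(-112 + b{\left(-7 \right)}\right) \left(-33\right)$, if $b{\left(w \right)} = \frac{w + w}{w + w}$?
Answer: $3663$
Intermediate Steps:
$b{\left(w \right)} = 1$ ($b{\left(w \right)} = \frac{2 w}{2 w} = 2 w \frac{1}{2 w} = 1$)
$\left(-112 + b{\left(-7 \right)}\right) \left(-33\right) = \left(-112 + 1\right) \left(-33\right) = \left(-111\right) \left(-33\right) = 3663$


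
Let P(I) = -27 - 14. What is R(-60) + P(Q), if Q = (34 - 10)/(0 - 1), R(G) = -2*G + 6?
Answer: 85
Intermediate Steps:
R(G) = 6 - 2*G
Q = -24 (Q = 24/(-1) = 24*(-1) = -24)
P(I) = -41
R(-60) + P(Q) = (6 - 2*(-60)) - 41 = (6 + 120) - 41 = 126 - 41 = 85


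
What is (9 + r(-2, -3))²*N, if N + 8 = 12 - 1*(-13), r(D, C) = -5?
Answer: 272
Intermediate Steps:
N = 17 (N = -8 + (12 - 1*(-13)) = -8 + (12 + 13) = -8 + 25 = 17)
(9 + r(-2, -3))²*N = (9 - 5)²*17 = 4²*17 = 16*17 = 272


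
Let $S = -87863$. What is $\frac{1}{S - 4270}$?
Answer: $- \frac{1}{92133} \approx -1.0854 \cdot 10^{-5}$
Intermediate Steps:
$\frac{1}{S - 4270} = \frac{1}{-87863 - 4270} = \frac{1}{-92133} = - \frac{1}{92133}$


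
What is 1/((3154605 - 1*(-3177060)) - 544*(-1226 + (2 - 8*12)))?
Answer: 1/7049745 ≈ 1.4185e-7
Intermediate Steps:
1/((3154605 - 1*(-3177060)) - 544*(-1226 + (2 - 8*12))) = 1/((3154605 + 3177060) - 544*(-1226 + (2 - 96))) = 1/(6331665 - 544*(-1226 - 94)) = 1/(6331665 - 544*(-1320)) = 1/(6331665 + 718080) = 1/7049745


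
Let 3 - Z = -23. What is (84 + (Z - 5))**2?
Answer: 11025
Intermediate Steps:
Z = 26 (Z = 3 - 1*(-23) = 3 + 23 = 26)
(84 + (Z - 5))**2 = (84 + (26 - 5))**2 = (84 + 21)**2 = 105**2 = 11025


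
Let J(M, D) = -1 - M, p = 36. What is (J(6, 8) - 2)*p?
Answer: -324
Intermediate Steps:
(J(6, 8) - 2)*p = ((-1 - 1*6) - 2)*36 = ((-1 - 6) - 2)*36 = (-7 - 2)*36 = -9*36 = -324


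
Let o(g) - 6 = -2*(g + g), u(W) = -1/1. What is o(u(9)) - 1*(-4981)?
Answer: 4991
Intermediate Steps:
u(W) = -1 (u(W) = -1*1 = -1)
o(g) = 6 - 4*g (o(g) = 6 - 2*(g + g) = 6 - 4*g)
o(u(9)) - 1*(-4981) = (6 - 4*(-1)) - 1*(-4981) = (6 + 4) + 4981 = 10 + 4981 = 4991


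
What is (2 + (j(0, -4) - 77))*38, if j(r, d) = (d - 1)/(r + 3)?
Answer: -8740/3 ≈ -2913.3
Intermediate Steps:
j(r, d) = (-1 + d)/(3 + r)
(2 + (j(0, -4) - 77))*38 = (2 + ((-1 - 4)/(3 + 0) - 77))*38 = (2 + (-5/3 - 77))*38 = (2 - 236/3)*38 = -230/3*38 = -8740/3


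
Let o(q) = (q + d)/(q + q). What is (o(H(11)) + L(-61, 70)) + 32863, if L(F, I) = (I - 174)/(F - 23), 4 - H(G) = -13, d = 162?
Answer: 23468825/714 ≈ 32870.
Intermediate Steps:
H(G) = 17 (H(G) = 4 - 1*(-13) = 4 + 13 = 17)
L(F, I) = (-174 + I)/(-23 + F)
o(q) = (162 + q)/(2*q) (o(q) = (q + 162)/(q + q) = (162 + q)/((2*q)) = (162 + q)*(1/(2*q)) = (162 + q)/(2*q))
(o(H(11)) + L(-61, 70)) + 32863 = ((½)*(162 + 17)/17 + (-174 + 70)/(-23 - 61)) + 32863 = ((½)*(1/17)*179 - 104/(-84)) + 32863 = (179/34 - 1/84*(-104)) + 32863 = (179/34 + 26/21) + 32863 = 4643/714 + 32863 = 23468825/714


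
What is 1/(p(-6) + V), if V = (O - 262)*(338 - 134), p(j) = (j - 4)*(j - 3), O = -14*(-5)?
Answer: -1/39078 ≈ -2.5590e-5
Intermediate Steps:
O = 70
p(j) = (-4 + j)*(-3 + j)
V = -39168 (V = (70 - 262)*(338 - 134) = -192*204 = -39168)
1/(p(-6) + V) = 1/((12 + (-6)² - 7*(-6)) - 39168) = 1/((12 + 36 + 42) - 39168) = 1/(90 - 39168) = 1/(-39078) = -1/39078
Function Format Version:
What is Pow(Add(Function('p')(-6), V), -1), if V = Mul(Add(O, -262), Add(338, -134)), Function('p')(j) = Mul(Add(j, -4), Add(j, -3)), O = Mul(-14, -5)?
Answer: Rational(-1, 39078) ≈ -2.5590e-5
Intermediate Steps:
O = 70
Function('p')(j) = Mul(Add(-4, j), Add(-3, j))
V = -39168 (V = Mul(Add(70, -262), Add(338, -134)) = Mul(-192, 204) = -39168)
Pow(Add(Function('p')(-6), V), -1) = Pow(Add(Add(12, Pow(-6, 2), Mul(-7, -6)), -39168), -1) = Pow(Add(Add(12, 36, 42), -39168), -1) = Pow(Add(90, -39168), -1) = Pow(-39078, -1) = Rational(-1, 39078)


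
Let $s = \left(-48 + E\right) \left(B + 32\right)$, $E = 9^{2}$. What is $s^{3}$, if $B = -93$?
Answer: $-8157016197$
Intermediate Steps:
$E = 81$
$s = -2013$ ($s = \left(-48 + 81\right) \left(-93 + 32\right) = 33 \left(-61\right) = -2013$)
$s^{3} = \left(-2013\right)^{3} = -8157016197$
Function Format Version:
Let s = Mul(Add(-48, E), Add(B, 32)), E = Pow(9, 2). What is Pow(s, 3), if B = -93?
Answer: -8157016197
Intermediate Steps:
E = 81
s = -2013 (s = Mul(Add(-48, 81), Add(-93, 32)) = Mul(33, -61) = -2013)
Pow(s, 3) = Pow(-2013, 3) = -8157016197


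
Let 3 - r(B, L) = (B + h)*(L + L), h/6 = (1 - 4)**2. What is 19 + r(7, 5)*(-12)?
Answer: 7303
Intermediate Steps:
h = 54 (h = 6*(1 - 4)**2 = 6*(-3)**2 = 6*9 = 54)
r(B, L) = 3 - 2*L*(54 + B) (r(B, L) = 3 - (B + 54)*(L + L) = 3 - (54 + B)*2*L = 3 - 2*L*(54 + B))
19 + r(7, 5)*(-12) = 19 + (3 - 108*5 - 2*7*5)*(-12) = 19 + (3 - 540 - 70)*(-12) = 19 - 607*(-12) = 19 + 7284 = 7303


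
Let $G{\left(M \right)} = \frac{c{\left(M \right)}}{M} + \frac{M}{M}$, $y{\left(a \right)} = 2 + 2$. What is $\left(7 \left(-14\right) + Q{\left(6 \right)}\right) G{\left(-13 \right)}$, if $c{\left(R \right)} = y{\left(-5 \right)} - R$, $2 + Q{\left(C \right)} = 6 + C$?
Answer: $\frac{352}{13} \approx 27.077$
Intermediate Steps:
$Q{\left(C \right)} = 4 + C$ ($Q{\left(C \right)} = -2 + \left(6 + C\right) = 4 + C$)
$y{\left(a \right)} = 4$
$c{\left(R \right)} = 4 - R$
$G{\left(M \right)} = 1 + \frac{4 - M}{M}$ ($G{\left(M \right)} = \frac{4 - M}{M} + \frac{M}{M} = \frac{4 - M}{M} + 1 = 1 + \frac{4 - M}{M}$)
$\left(7 \left(-14\right) + Q{\left(6 \right)}\right) G{\left(-13 \right)} = \left(7 \left(-14\right) + \left(4 + 6\right)\right) \frac{4}{-13} = \left(-98 + 10\right) 4 \left(- \frac{1}{13}\right) = \left(-88\right) \left(- \frac{4}{13}\right) = \frac{352}{13}$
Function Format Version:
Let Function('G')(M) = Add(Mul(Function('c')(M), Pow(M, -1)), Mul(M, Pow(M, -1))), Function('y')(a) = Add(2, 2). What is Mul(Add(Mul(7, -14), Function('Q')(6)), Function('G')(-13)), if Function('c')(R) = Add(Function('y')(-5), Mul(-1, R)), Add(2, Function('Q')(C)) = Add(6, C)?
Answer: Rational(352, 13) ≈ 27.077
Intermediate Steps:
Function('Q')(C) = Add(4, C) (Function('Q')(C) = Add(-2, Add(6, C)) = Add(4, C))
Function('y')(a) = 4
Function('c')(R) = Add(4, Mul(-1, R))
Function('G')(M) = Add(1, Mul(Pow(M, -1), Add(4, Mul(-1, M)))) (Function('G')(M) = Add(Mul(Add(4, Mul(-1, M)), Pow(M, -1)), Mul(M, Pow(M, -1))) = Add(Mul(Pow(M, -1), Add(4, Mul(-1, M))), 1) = Add(1, Mul(Pow(M, -1), Add(4, Mul(-1, M)))))
Mul(Add(Mul(7, -14), Function('Q')(6)), Function('G')(-13)) = Mul(Add(Mul(7, -14), Add(4, 6)), Mul(4, Pow(-13, -1))) = Mul(Add(-98, 10), Mul(4, Rational(-1, 13))) = Mul(-88, Rational(-4, 13)) = Rational(352, 13)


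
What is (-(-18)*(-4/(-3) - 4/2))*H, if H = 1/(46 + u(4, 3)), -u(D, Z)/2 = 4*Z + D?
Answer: -6/7 ≈ -0.85714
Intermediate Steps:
u(D, Z) = -8*Z - 2*D (u(D, Z) = -2*(4*Z + D) = -2*(D + 4*Z) = -8*Z - 2*D)
H = 1/14 (H = 1/(46 + (-8*3 - 2*4)) = 1/(46 + (-24 - 8)) = 1/(46 - 32) = 1/14 ≈ 0.071429)
(-(-18)*(-4/(-3) - 4/2))*H = -(-18)*(-4/(-3) - 4/2)*(1/14) = -(-18)*(-4*(-⅓) - 4*½)*(1/14) = -(-18)*(4/3 - 2)*(1/14) = -(-18)*(-2)/3*(1/14) = -18*⅔*(1/14) = -12*1/14 = -6/7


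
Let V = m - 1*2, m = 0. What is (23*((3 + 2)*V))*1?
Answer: -230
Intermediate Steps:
V = -2 (V = 0 - 1*2 = 0 - 2 = -2)
(23*((3 + 2)*V))*1 = (23*((3 + 2)*(-2)))*1 = (23*(5*(-2)))*1 = (23*(-10))*1 = -230*1 = -230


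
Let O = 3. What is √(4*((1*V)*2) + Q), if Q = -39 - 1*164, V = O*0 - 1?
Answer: I*√211 ≈ 14.526*I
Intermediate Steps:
V = -1 (V = 3*0 - 1 = 0 - 1 = -1)
Q = -203 (Q = -39 - 164 = -203)
√(4*((1*V)*2) + Q) = √(4*((1*(-1))*2) - 203) = √(4*(-1*2) - 203) = √(4*(-2) - 203) = √(-8 - 203) = √(-211) = I*√211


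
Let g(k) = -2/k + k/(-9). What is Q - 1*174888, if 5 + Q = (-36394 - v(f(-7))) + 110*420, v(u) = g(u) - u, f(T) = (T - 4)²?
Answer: -179633315/1089 ≈ -1.6495e+5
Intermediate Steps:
g(k) = -2/k - k/9 (g(k) = -2/k + k*(-⅑) = -2/k - k/9)
f(T) = (-4 + T)²
v(u) = -2/u - 10*u/9 (v(u) = (-2/u - u/9) - u = -2/u - 10*u/9)
Q = 10819717/1089 (Q = -5 + ((-36394 - (-2/(-4 - 7)² - 10*(-4 - 7)²/9)) + 110*420) = -5 + ((-36394 - (-2/((-11)²) - 10/9*(-11)²)) + 46200) = -5 + ((-36394 - (-2/121 - 10/9*121)) + 46200) = -5 + ((-36394 - (-2*1/121 - 1210/9)) + 46200) = -5 + ((-36394 - (-2/121 - 1210/9)) + 46200) = -5 + ((-36394 - 1*(-146428/1089)) + 46200) = -5 + ((-36394 + 146428/1089) + 46200) = -5 + (-39486638/1089 + 46200) = -5 + 10825162/1089 = 10819717/1089 ≈ 9935.5)
Q - 1*174888 = 10819717/1089 - 1*174888 = 10819717/1089 - 174888 = -179633315/1089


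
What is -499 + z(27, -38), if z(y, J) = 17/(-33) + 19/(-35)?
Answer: -577567/1155 ≈ -500.06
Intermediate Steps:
z(y, J) = -1222/1155 (z(y, J) = 17*(-1/33) + 19*(-1/35) = -17/33 - 19/35 = -1222/1155)
-499 + z(27, -38) = -499 - 1222/1155 = -577567/1155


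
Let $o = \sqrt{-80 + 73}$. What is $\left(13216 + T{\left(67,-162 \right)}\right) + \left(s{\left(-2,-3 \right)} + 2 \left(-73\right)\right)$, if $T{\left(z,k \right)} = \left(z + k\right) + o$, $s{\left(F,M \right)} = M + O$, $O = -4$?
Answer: $12968 + i \sqrt{7} \approx 12968.0 + 2.6458 i$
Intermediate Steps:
$o = i \sqrt{7}$ ($o = \sqrt{-7} = i \sqrt{7} \approx 2.6458 i$)
$s{\left(F,M \right)} = -4 + M$ ($s{\left(F,M \right)} = M - 4 = -4 + M$)
$T{\left(z,k \right)} = k + z + i \sqrt{7}$ ($T{\left(z,k \right)} = \left(z + k\right) + i \sqrt{7} = \left(k + z\right) + i \sqrt{7} = k + z + i \sqrt{7}$)
$\left(13216 + T{\left(67,-162 \right)}\right) + \left(s{\left(-2,-3 \right)} + 2 \left(-73\right)\right) = \left(13216 + \left(-162 + 67 + i \sqrt{7}\right)\right) + \left(\left(-4 - 3\right) + 2 \left(-73\right)\right) = \left(13216 - \left(95 - i \sqrt{7}\right)\right) - 153 = \left(13121 + i \sqrt{7}\right) - 153 = 12968 + i \sqrt{7}$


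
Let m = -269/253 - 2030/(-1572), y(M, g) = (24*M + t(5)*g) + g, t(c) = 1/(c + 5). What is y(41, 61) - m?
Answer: 522435707/497145 ≈ 1050.9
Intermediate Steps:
t(c) = 1/(5 + c)
y(M, g) = 24*M + 11*g/10 (y(M, g) = (24*M + g/(5 + 5)) + g = (24*M + g/10) + g = 24*M + 11*g/10)
m = 45361/198858 (m = -269*1/253 - 2030*(-1/1572) = -269/253 + 1015/786 = 45361/198858 ≈ 0.22811)
y(41, 61) - m = (24*41 + (11/10)*61) - 1*45361/198858 = (984 + 671/10) - 45361/198858 = 10511/10 - 45361/198858 = 522435707/497145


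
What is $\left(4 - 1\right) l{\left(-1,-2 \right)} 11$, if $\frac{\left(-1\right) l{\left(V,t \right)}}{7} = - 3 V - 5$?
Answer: $462$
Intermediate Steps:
$l{\left(V,t \right)} = 35 + 21 V$ ($l{\left(V,t \right)} = - 7 \left(- 3 V - 5\right) = - 7 \left(-5 - 3 V\right) = 35 + 21 V$)
$\left(4 - 1\right) l{\left(-1,-2 \right)} 11 = \left(4 - 1\right) \left(35 + 21 \left(-1\right)\right) 11 = \left(4 - 1\right) \left(35 - 21\right) 11 = 3 \cdot 14 \cdot 11 = 42 \cdot 11 = 462$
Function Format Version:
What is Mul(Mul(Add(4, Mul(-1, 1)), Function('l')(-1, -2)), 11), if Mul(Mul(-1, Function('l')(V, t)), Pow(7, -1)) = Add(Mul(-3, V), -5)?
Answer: 462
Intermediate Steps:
Function('l')(V, t) = Add(35, Mul(21, V)) (Function('l')(V, t) = Mul(-7, Add(Mul(-3, V), -5)) = Mul(-7, Add(-5, Mul(-3, V))) = Add(35, Mul(21, V)))
Mul(Mul(Add(4, Mul(-1, 1)), Function('l')(-1, -2)), 11) = Mul(Mul(Add(4, Mul(-1, 1)), Add(35, Mul(21, -1))), 11) = Mul(Mul(Add(4, -1), Add(35, -21)), 11) = Mul(Mul(3, 14), 11) = Mul(42, 11) = 462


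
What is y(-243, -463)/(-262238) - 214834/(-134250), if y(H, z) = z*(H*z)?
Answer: 3524821966621/17602725750 ≈ 200.24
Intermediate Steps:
y(H, z) = H*z²
y(-243, -463)/(-262238) - 214834/(-134250) = -243*(-463)²/(-262238) - 214834/(-134250) = -243*214369*(-1/262238) - 214834*(-1/134250) = -52091667*(-1/262238) + 107417/67125 = 52091667/262238 + 107417/67125 = 3524821966621/17602725750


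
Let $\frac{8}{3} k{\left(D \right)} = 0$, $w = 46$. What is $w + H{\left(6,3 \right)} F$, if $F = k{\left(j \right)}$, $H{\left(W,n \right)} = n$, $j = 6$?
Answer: $46$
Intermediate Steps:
$k{\left(D \right)} = 0$ ($k{\left(D \right)} = \frac{3}{8} \cdot 0 = 0$)
$F = 0$
$w + H{\left(6,3 \right)} F = 46 + 3 \cdot 0 = 46 + 0 = 46$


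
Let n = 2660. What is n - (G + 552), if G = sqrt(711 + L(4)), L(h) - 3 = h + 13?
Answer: 2108 - sqrt(731) ≈ 2081.0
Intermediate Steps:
L(h) = 16 + h (L(h) = 3 + (h + 13) = 3 + (13 + h) = 16 + h)
G = sqrt(731) (G = sqrt(711 + (16 + 4)) = sqrt(711 + 20) = sqrt(731) ≈ 27.037)
n - (G + 552) = 2660 - (sqrt(731) + 552) = 2660 - (552 + sqrt(731)) = 2660 + (-552 - sqrt(731)) = 2108 - sqrt(731)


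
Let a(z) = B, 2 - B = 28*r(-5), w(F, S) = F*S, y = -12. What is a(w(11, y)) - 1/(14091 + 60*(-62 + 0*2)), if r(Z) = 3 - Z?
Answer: -2302363/10371 ≈ -222.00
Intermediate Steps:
B = -222 (B = 2 - 28*(3 - 1*(-5)) = 2 - 28*(3 + 5) = 2 - 28*8 = 2 - 1*224 = 2 - 224 = -222)
a(z) = -222
a(w(11, y)) - 1/(14091 + 60*(-62 + 0*2)) = -222 - 1/(14091 + 60*(-62 + 0*2)) = -222 - 1/(14091 + 60*(-62 + 0)) = -222 - 1/(14091 + 60*(-62)) = -222 - 1/(14091 - 3720) = -222 - 1/10371 = -2302363/10371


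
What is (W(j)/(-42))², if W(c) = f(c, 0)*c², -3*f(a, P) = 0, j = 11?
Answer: 0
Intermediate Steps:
f(a, P) = 0 (f(a, P) = -⅓*0 = 0)
W(c) = 0 (W(c) = 0*c² = 0)
(W(j)/(-42))² = (0/(-42))² = (0*(-1/42))² = 0² = 0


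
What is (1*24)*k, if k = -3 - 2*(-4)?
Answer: 120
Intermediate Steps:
k = 5 (k = -3 + 8 = 5)
(1*24)*k = (1*24)*5 = 24*5 = 120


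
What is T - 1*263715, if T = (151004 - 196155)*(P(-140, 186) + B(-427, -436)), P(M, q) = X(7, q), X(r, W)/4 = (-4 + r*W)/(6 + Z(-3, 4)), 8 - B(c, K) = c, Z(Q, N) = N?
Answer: -216733996/5 ≈ -4.3347e+7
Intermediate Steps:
B(c, K) = 8 - c
X(r, W) = -8/5 + 2*W*r/5 (X(r, W) = 4*((-4 + r*W)/(6 + 4)) = 4*((-4 + W*r)/10) = 4*((-4 + W*r)*(⅒)) = 4*(-⅖ + W*r/10) = -8/5 + 2*W*r/5)
P(M, q) = -8/5 + 14*q/5 (P(M, q) = -8/5 + (⅖)*q*7 = -8/5 + 14*q/5)
T = -215415421/5 (T = (151004 - 196155)*((-8/5 + (14/5)*186) + (8 - 1*(-427))) = -45151*((-8/5 + 2604/5) + (8 + 427)) = -45151*(2596/5 + 435) = -45151*4771/5 = -215415421/5 ≈ -4.3083e+7)
T - 1*263715 = -215415421/5 - 1*263715 = -215415421/5 - 263715 = -216733996/5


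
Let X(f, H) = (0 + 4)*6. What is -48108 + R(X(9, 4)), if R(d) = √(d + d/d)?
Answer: -48103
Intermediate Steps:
X(f, H) = 24 (X(f, H) = 4*6 = 24)
R(d) = √(1 + d) (R(d) = √(d + 1) = √(1 + d))
-48108 + R(X(9, 4)) = -48108 + √(1 + 24) = -48108 + √25 = -48108 + 5 = -48103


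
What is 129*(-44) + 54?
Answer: -5622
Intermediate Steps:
129*(-44) + 54 = -5676 + 54 = -5622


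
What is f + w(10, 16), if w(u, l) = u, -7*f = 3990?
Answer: -560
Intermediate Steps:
f = -570 (f = -⅐*3990 = -570)
f + w(10, 16) = -570 + 10 = -560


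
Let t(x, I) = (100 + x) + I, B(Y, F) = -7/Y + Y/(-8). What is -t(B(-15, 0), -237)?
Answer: 16159/120 ≈ 134.66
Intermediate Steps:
B(Y, F) = -7/Y - Y/8 (B(Y, F) = -7/Y + Y*(-1/8) = -7/Y - Y/8)
t(x, I) = 100 + I + x
-t(B(-15, 0), -237) = -(100 - 237 + (-7/(-15) - 1/8*(-15))) = -(100 - 237 + (-7*(-1/15) + 15/8)) = -(100 - 237 + (7/15 + 15/8)) = -(100 - 237 + 281/120) = -1*(-16159/120) = 16159/120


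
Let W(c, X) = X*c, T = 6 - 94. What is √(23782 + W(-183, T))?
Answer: 7*√814 ≈ 199.71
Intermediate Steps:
T = -88
√(23782 + W(-183, T)) = √(23782 - 88*(-183)) = √(23782 + 16104) = √39886 = 7*√814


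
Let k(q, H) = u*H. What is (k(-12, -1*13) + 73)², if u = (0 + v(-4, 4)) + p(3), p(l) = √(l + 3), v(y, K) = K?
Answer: 1455 - 546*√6 ≈ 117.58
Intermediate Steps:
p(l) = √(3 + l)
u = 4 + √6 (u = (0 + 4) + √(3 + 3) = 4 + √6 ≈ 6.4495)
k(q, H) = H*(4 + √6) (k(q, H) = (4 + √6)*H = H*(4 + √6))
(k(-12, -1*13) + 73)² = ((-1*13)*(4 + √6) + 73)² = (-13*(4 + √6) + 73)² = ((-52 - 13*√6) + 73)² = (21 - 13*√6)²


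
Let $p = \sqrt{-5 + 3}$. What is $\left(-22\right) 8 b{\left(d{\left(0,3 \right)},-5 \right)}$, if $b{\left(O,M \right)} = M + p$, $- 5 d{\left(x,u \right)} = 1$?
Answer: $880 - 176 i \sqrt{2} \approx 880.0 - 248.9 i$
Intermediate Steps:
$p = i \sqrt{2}$ ($p = \sqrt{-2} = i \sqrt{2} \approx 1.4142 i$)
$d{\left(x,u \right)} = - \frac{1}{5}$ ($d{\left(x,u \right)} = \left(- \frac{1}{5}\right) 1 = - \frac{1}{5}$)
$b{\left(O,M \right)} = M + i \sqrt{2}$
$\left(-22\right) 8 b{\left(d{\left(0,3 \right)},-5 \right)} = \left(-22\right) 8 \left(-5 + i \sqrt{2}\right) = - 176 \left(-5 + i \sqrt{2}\right) = 880 - 176 i \sqrt{2}$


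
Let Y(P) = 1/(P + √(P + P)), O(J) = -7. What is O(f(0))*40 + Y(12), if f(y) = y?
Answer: -2799/10 - √6/60 ≈ -279.94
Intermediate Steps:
Y(P) = 1/(P + √2*√P) (Y(P) = 1/(P + √(2*P)) = 1/(P + √2*√P))
O(f(0))*40 + Y(12) = -7*40 + 1/(12 + √2*√12) = -280 + 1/(12 + √2*(2*√3)) = -280 + 1/(12 + 2*√6)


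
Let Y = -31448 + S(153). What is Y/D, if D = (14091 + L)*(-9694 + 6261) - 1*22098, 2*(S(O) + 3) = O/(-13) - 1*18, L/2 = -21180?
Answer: -818113/2522659854 ≈ -0.00032431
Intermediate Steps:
L = -42360 (L = 2*(-21180) = -42360)
S(O) = -12 - O/26 (S(O) = -3 + (O/(-13) - 1*18)/2 = -3 + (O*(-1/13) - 18)/2 = -3 + (-O/13 - 18)/2 = -3 + (-18 - O/13)/2 = -3 + (-9 - O/26) = -12 - O/26)
Y = -818113/26 (Y = -31448 + (-12 - 1/26*153) = -31448 + (-12 - 153/26) = -31448 - 465/26 = -818113/26 ≈ -31466.)
D = 97025379 (D = (14091 - 42360)*(-9694 + 6261) - 1*22098 = -28269*(-3433) - 22098 = 97047477 - 22098 = 97025379)
Y/D = -818113/26/97025379 = -818113/26*1/97025379 = -818113/2522659854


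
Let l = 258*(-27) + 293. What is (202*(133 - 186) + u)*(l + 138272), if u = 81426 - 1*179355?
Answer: -14296257365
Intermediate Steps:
l = -6673 (l = -6966 + 293 = -6673)
u = -97929 (u = 81426 - 179355 = -97929)
(202*(133 - 186) + u)*(l + 138272) = (202*(133 - 186) - 97929)*(-6673 + 138272) = (202*(-53) - 97929)*131599 = (-10706 - 97929)*131599 = -108635*131599 = -14296257365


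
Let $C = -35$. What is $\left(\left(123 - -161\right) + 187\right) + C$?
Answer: $436$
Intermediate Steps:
$\left(\left(123 - -161\right) + 187\right) + C = \left(\left(123 - -161\right) + 187\right) - 35 = \left(\left(123 + 161\right) + 187\right) - 35 = \left(284 + 187\right) - 35 = 471 - 35 = 436$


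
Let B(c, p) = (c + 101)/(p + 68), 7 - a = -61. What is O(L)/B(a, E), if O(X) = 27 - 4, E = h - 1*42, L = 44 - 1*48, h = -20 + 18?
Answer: 552/169 ≈ 3.2663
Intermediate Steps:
h = -2
L = -4 (L = 44 - 48 = -4)
a = 68 (a = 7 - 1*(-61) = 7 + 61 = 68)
E = -44 (E = -2 - 1*42 = -2 - 42 = -44)
O(X) = 23
B(c, p) = (101 + c)/(68 + p)
O(L)/B(a, E) = 23/(((101 + 68)/(68 - 44))) = 23/((169/24)) = 23/(((1/24)*169)) = 23/(169/24) = 23*(24/169) = 552/169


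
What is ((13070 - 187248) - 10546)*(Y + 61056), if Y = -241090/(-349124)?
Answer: -984410638006154/87281 ≈ -1.1279e+10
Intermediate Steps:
Y = 120545/174562 (Y = -241090*(-1/349124) = 120545/174562 ≈ 0.69056)
((13070 - 187248) - 10546)*(Y + 61056) = ((13070 - 187248) - 10546)*(120545/174562 + 61056) = (-174178 - 10546)*(10658178017/174562) = -184724*10658178017/174562 = -984410638006154/87281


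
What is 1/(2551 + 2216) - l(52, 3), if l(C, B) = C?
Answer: -247883/4767 ≈ -52.000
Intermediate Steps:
1/(2551 + 2216) - l(52, 3) = 1/(2551 + 2216) - 1*52 = 1/4767 - 52 = -247883/4767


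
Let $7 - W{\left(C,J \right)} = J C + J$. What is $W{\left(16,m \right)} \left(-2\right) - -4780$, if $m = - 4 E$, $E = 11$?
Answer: $3270$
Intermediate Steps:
$m = -44$ ($m = \left(-4\right) 11 = -44$)
$W{\left(C,J \right)} = 7 - J - C J$ ($W{\left(C,J \right)} = 7 - \left(J C + J\right) = 7 - \left(C J + J\right) = 7 - \left(J + C J\right) = 7 - J - C J$)
$W{\left(16,m \right)} \left(-2\right) - -4780 = \left(7 - -44 - 16 \left(-44\right)\right) \left(-2\right) - -4780 = \left(7 + 44 + 704\right) \left(-2\right) + 4780 = 755 \left(-2\right) + 4780 = -1510 + 4780 = 3270$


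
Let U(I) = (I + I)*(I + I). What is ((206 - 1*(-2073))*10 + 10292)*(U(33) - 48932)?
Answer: -1474663232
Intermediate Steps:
U(I) = 4*I² (U(I) = (2*I)*(2*I) = 4*I²)
((206 - 1*(-2073))*10 + 10292)*(U(33) - 48932) = ((206 - 1*(-2073))*10 + 10292)*(4*33² - 48932) = ((206 + 2073)*10 + 10292)*(4*1089 - 48932) = (2279*10 + 10292)*(4356 - 48932) = (22790 + 10292)*(-44576) = 33082*(-44576) = -1474663232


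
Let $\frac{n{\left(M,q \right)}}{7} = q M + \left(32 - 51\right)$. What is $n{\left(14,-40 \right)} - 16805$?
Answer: $-20858$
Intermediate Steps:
$n{\left(M,q \right)} = -133 + 7 M q$ ($n{\left(M,q \right)} = 7 \left(q M + \left(32 - 51\right)\right) = 7 \left(M q + \left(32 - 51\right)\right) = 7 \left(M q - 19\right) = 7 \left(-19 + M q\right) = -133 + 7 M q$)
$n{\left(14,-40 \right)} - 16805 = \left(-133 + 7 \cdot 14 \left(-40\right)\right) - 16805 = \left(-133 - 3920\right) - 16805 = -4053 - 16805 = -20858$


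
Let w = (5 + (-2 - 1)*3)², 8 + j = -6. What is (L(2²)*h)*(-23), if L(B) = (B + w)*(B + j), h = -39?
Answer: -179400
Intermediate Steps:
j = -14 (j = -8 - 6 = -14)
w = 16 (w = (5 - 3*3)² = (5 - 9)² = (-4)² = 16)
L(B) = (-14 + B)*(16 + B) (L(B) = (B + 16)*(B - 14) = (16 + B)*(-14 + B) = (-14 + B)*(16 + B))
(L(2²)*h)*(-23) = ((-224 + (2²)² + 2*2²)*(-39))*(-23) = ((-224 + 4² + 2*4)*(-39))*(-23) = ((-224 + 16 + 8)*(-39))*(-23) = -200*(-39)*(-23) = 7800*(-23) = -179400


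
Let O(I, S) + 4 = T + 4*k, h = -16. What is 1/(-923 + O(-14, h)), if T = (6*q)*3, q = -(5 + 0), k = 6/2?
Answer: -1/1005 ≈ -0.00099503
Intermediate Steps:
k = 3 (k = 6*(½) = 3)
q = -5 (q = -1*5 = -5)
T = -90 (T = (6*(-5))*3 = -30*3 = -90)
O(I, S) = -82 (O(I, S) = -4 + (-90 + 4*3) = -4 + (-90 + 12) = -4 - 78 = -82)
1/(-923 + O(-14, h)) = 1/(-923 - 82) = 1/(-1005) = -1/1005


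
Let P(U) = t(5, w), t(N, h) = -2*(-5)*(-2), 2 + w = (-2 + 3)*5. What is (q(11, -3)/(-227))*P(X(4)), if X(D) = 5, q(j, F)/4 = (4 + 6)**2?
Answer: 8000/227 ≈ 35.242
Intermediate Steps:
q(j, F) = 400 (q(j, F) = 4*(4 + 6)**2 = 4*10**2 = 4*100 = 400)
w = 3 (w = -2 + (-2 + 3)*5 = -2 + 1*5 = -2 + 5 = 3)
t(N, h) = -20 (t(N, h) = 10*(-2) = -20)
P(U) = -20
(q(11, -3)/(-227))*P(X(4)) = (400/(-227))*(-20) = (400*(-1/227))*(-20) = -400/227*(-20) = 8000/227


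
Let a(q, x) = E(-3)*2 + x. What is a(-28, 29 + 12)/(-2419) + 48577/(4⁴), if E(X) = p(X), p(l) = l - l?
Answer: 2865787/15104 ≈ 189.74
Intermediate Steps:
p(l) = 0
E(X) = 0
a(q, x) = x (a(q, x) = 0*2 + x = 0 + x = x)
a(-28, 29 + 12)/(-2419) + 48577/(4⁴) = (29 + 12)/(-2419) + 48577/(4⁴) = 41*(-1/2419) + 48577/256 = -1/59 + 48577*(1/256) = -1/59 + 48577/256 = 2865787/15104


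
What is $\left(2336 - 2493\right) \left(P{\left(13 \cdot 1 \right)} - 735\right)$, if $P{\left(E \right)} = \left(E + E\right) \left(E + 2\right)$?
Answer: $54165$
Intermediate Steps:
$P{\left(E \right)} = 2 E \left(2 + E\right)$
$\left(2336 - 2493\right) \left(P{\left(13 \cdot 1 \right)} - 735\right) = \left(2336 - 2493\right) \left(2 \cdot 13 \cdot 1 \left(2 + 13 \cdot 1\right) - 735\right) = - 157 \left(2 \cdot 13 \left(2 + 13\right) - 735\right) = - 157 \left(2 \cdot 13 \cdot 15 - 735\right) = - 157 \left(390 - 735\right) = \left(-157\right) \left(-345\right) = 54165$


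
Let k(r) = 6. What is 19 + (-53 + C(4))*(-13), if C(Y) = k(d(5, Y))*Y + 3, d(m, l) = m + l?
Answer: 357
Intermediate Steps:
d(m, l) = l + m
C(Y) = 3 + 6*Y (C(Y) = 6*Y + 3 = 3 + 6*Y)
19 + (-53 + C(4))*(-13) = 19 + (-53 + (3 + 6*4))*(-13) = 19 + (-53 + (3 + 24))*(-13) = 19 + (-53 + 27)*(-13) = 19 - 26*(-13) = 19 + 338 = 357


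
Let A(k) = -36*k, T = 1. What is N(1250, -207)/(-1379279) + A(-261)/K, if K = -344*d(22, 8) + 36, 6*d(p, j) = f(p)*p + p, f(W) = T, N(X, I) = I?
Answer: -9719393058/2572355335 ≈ -3.7784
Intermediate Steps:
f(W) = 1
d(p, j) = p/3 (d(p, j) = (1*p + p)/6 = (p + p)/6 = (2*p)/6 = p/3)
K = -7460/3 (K = -344*22/3 + 36 = -7568/3 + 36 = -7460/3 ≈ -2486.7)
N(1250, -207)/(-1379279) + A(-261)/K = -207/(-1379279) + (-36*(-261))/(-7460/3) = -207*(-1/1379279) + 9396*(-3/7460) = 207/1379279 - 7047/1865 = -9719393058/2572355335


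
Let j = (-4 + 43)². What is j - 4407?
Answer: -2886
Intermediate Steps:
j = 1521 (j = 39² = 1521)
j - 4407 = 1521 - 4407 = -2886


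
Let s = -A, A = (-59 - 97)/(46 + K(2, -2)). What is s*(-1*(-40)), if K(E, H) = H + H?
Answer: 1040/7 ≈ 148.57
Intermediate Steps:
K(E, H) = 2*H
A = -26/7 (A = (-59 - 97)/(46 + 2*(-2)) = -156/(46 - 4) = -156/42 = -156*1/42 = -26/7 ≈ -3.7143)
s = 26/7 (s = -1*(-26/7) = 26/7 ≈ 3.7143)
s*(-1*(-40)) = 26*(-1*(-40))/7 = (26/7)*40 = 1040/7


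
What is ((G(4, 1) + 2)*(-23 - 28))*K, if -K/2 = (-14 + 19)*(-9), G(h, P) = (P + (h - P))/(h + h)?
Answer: -11475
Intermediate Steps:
G(h, P) = ½ (G(h, P) = h/((2*h)) = h*(1/(2*h)) = ½)
K = 90 (K = -2*(-14 + 19)*(-9) = -10*(-9) = -2*(-45) = 90)
((G(4, 1) + 2)*(-23 - 28))*K = ((½ + 2)*(-23 - 28))*90 = ((5/2)*(-51))*90 = -255/2*90 = -11475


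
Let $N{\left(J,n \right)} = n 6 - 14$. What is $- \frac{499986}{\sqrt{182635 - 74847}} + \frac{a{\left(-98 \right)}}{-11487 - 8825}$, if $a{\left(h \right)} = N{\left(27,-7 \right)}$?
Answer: $\frac{7}{2539} - \frac{249993 \sqrt{26947}}{26947} \approx -1522.9$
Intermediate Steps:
$N{\left(J,n \right)} = -14 + 6 n$ ($N{\left(J,n \right)} = 6 n - 14 = -14 + 6 n$)
$a{\left(h \right)} = -56$ ($a{\left(h \right)} = -14 + 6 \left(-7\right) = -14 - 42 = -56$)
$- \frac{499986}{\sqrt{182635 - 74847}} + \frac{a{\left(-98 \right)}}{-11487 - 8825} = - \frac{499986}{\sqrt{182635 - 74847}} - \frac{56}{-11487 - 8825} = - \frac{499986}{\sqrt{107788}} - \frac{56}{-20312} = - \frac{499986}{2 \sqrt{26947}} - - \frac{7}{2539} = - 499986 \frac{\sqrt{26947}}{53894} + \frac{7}{2539} = - \frac{249993 \sqrt{26947}}{26947} + \frac{7}{2539} = \frac{7}{2539} - \frac{249993 \sqrt{26947}}{26947}$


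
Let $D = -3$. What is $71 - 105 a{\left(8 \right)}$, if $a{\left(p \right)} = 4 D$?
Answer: $1331$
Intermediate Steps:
$a{\left(p \right)} = -12$ ($a{\left(p \right)} = 4 \left(-3\right) = -12$)
$71 - 105 a{\left(8 \right)} = 71 - -1260 = 71 + 1260 = 1331$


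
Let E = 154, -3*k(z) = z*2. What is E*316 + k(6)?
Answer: 48660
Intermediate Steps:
k(z) = -2*z/3 (k(z) = -z*2/3 = -2*z/3)
E*316 + k(6) = 154*316 - ⅔*6 = 48664 - 4 = 48660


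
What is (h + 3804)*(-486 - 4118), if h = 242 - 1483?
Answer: -11800052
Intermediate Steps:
h = -1241
(h + 3804)*(-486 - 4118) = (-1241 + 3804)*(-486 - 4118) = 2563*(-4604) = -11800052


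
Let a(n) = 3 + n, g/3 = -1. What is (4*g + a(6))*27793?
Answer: -83379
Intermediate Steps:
g = -3 (g = 3*(-1) = -3)
(4*g + a(6))*27793 = (4*(-3) + (3 + 6))*27793 = (-12 + 9)*27793 = -3*27793 = -83379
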